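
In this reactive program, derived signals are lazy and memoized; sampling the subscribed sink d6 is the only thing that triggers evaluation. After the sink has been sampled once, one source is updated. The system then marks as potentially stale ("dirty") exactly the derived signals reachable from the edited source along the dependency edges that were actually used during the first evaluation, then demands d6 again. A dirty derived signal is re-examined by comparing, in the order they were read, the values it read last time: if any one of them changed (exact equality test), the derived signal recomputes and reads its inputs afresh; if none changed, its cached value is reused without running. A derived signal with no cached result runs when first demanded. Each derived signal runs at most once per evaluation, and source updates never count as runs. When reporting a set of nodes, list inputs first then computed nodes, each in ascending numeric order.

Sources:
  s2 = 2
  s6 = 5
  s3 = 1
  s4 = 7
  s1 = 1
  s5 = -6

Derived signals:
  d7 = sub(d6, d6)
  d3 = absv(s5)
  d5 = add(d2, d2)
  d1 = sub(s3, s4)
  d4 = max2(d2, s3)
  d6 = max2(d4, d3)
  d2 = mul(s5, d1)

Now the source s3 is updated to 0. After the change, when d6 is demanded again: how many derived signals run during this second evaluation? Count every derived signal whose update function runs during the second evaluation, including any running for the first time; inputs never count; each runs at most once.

4 derived signals run: d1, d2, d4, d6.

First demand of the output computes:
  d1 = sub(1, 7) = -6
  d2 = mul(-6, -6) = 36
  d3 = absv(-6) = 6
  d4 = max2(36, 1) = 36
  d6 = max2(36, 6) = 36

After the edit, cleaning proceeds:
  d1: a read changed (s3 1->0) — executes, giving -7.
  d2: a read changed (d1 -6->-7) — executes, giving 42.
  d4: a read changed (d2 36->42; s3 1->0) — executes, giving 42.
  d6: a read changed (d4 36->42) — executes, giving 42.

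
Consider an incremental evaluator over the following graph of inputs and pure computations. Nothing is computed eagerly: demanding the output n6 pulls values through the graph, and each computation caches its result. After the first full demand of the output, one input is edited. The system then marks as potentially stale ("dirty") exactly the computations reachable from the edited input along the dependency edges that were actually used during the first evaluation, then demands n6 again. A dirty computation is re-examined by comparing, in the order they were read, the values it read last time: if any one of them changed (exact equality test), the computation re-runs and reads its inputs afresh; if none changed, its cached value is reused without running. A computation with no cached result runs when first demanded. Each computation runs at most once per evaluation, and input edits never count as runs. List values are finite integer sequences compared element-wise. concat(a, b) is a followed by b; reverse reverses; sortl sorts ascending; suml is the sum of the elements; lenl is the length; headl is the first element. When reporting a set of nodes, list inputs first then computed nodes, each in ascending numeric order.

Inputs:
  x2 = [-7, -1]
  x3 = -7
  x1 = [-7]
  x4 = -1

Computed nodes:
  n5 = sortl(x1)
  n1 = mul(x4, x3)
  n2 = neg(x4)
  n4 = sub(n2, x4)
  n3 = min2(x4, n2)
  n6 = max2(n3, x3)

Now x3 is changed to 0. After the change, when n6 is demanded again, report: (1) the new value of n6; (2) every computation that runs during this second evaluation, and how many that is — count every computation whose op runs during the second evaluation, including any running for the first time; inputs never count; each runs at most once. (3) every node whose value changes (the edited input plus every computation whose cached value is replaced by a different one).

Initial pass — values computed on the first demand:
  n2 = neg(-1) = 1
  n3 = min2(-1, 1) = -1
  n6 = max2(-1, -7) = -1

Second demand — change propagation:
  n6: re-runs because x3 -7->0; new result 0.

n6 now evaluates to 0.
Run set: n6 (1 run).
Changed values: x3, n6.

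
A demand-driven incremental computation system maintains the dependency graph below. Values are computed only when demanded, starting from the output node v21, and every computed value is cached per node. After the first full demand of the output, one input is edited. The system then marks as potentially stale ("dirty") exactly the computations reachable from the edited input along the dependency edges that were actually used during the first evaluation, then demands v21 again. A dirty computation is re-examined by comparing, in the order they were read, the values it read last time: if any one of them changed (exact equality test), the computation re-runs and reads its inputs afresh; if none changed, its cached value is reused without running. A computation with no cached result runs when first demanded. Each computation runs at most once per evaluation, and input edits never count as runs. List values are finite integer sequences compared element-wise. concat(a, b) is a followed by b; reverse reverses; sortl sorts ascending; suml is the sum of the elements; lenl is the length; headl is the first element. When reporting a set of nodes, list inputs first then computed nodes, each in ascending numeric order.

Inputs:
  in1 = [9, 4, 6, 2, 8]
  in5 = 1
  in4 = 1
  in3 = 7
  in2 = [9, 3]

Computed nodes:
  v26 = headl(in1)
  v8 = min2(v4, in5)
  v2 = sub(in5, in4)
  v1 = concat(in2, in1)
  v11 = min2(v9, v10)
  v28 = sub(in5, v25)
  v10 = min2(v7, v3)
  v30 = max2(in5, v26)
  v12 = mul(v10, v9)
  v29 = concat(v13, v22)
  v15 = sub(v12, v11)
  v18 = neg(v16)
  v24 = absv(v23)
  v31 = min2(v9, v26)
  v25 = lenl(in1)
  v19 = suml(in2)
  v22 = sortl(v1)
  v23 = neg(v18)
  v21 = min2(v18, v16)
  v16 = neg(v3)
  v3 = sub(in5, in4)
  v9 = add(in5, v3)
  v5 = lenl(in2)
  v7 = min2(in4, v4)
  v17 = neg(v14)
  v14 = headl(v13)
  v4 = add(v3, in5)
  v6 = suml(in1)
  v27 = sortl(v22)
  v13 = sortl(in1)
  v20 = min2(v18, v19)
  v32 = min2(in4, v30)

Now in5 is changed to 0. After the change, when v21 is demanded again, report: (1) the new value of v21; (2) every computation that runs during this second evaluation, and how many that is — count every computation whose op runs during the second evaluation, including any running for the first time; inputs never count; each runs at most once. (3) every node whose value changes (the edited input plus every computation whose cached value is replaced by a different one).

New value of v21: -1.
Computations that run: v3, v16, v18, v21 — 4 in total.
Values that change: in5, v3, v16, v18, v21.

First evaluation (everything demanded from the output):
  v3 = sub(1, 1) = 0
  v16 = neg(0) = 0
  v18 = neg(0) = 0
  v21 = min2(0, 0) = 0

Propagation after the edit:
  v3: runs — in5 1->0; result -1.
  v16: runs — v3 0->-1; result 1.
  v18: runs — v16 0->1; result -1.
  v21: runs — v18 0->-1; v16 0->1; result -1.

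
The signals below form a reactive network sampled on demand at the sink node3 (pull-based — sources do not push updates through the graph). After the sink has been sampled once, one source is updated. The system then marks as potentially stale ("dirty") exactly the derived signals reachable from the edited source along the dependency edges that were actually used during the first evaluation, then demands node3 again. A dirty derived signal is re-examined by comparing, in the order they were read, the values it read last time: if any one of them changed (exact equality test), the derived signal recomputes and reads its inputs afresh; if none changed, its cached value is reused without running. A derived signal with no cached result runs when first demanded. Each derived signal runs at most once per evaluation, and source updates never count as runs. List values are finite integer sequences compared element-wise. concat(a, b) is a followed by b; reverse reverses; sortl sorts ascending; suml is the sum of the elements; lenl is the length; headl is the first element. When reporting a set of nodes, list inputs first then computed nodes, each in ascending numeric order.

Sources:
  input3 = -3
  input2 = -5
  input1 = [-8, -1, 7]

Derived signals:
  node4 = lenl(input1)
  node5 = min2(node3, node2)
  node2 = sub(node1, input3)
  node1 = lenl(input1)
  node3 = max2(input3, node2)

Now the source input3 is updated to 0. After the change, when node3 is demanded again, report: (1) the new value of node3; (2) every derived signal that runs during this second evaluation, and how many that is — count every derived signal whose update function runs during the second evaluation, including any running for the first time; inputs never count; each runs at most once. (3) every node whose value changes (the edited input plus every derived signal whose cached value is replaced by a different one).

Initial pass — values computed on the first demand:
  node1 = lenl([-8, -1, 7]) = 3
  node2 = sub(3, -3) = 6
  node3 = max2(-3, 6) = 6

Second demand — change propagation:
  node2: re-runs because input3 -3->0; new result 3.
  node3: re-runs because input3 -3->0; node2 6->3; new result 3.

node3 now evaluates to 3.
Run set: node2, node3 (2 run).
Changed values: input3, node2, node3.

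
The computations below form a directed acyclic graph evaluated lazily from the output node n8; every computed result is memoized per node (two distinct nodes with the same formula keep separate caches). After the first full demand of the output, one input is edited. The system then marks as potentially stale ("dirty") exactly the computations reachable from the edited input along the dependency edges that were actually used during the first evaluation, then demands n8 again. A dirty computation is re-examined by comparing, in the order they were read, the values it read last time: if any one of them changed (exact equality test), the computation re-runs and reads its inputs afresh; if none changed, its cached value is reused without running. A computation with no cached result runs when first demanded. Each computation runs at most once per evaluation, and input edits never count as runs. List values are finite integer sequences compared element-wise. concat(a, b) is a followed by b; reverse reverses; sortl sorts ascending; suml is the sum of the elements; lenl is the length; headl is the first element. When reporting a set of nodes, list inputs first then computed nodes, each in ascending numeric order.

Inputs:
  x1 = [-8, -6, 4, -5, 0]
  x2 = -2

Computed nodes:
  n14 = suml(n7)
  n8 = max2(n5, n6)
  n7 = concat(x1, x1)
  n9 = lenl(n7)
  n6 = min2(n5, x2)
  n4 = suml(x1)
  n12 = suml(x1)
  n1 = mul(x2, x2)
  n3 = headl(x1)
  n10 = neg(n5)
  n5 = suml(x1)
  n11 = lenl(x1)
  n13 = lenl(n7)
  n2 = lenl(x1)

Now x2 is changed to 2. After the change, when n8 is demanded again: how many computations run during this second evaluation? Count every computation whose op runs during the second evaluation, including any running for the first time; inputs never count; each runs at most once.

1 computations run: n6.
Note the absorption at n6: it re-runs yet its value is the same, leaving the output's value untouched.

First demand of the output computes:
  n5 = suml([-8, -6, 4, -5, 0]) = -15
  n6 = min2(-15, -2) = -15
  n8 = max2(-15, -15) = -15

After the edit, cleaning proceeds:
  n6: a read changed (x2 -2->2) — executes, giving -15 — identical to its old value.
  n8: dirty, but its reads are unchanged (n5 unchanged, n6 unchanged); cached -15 stands.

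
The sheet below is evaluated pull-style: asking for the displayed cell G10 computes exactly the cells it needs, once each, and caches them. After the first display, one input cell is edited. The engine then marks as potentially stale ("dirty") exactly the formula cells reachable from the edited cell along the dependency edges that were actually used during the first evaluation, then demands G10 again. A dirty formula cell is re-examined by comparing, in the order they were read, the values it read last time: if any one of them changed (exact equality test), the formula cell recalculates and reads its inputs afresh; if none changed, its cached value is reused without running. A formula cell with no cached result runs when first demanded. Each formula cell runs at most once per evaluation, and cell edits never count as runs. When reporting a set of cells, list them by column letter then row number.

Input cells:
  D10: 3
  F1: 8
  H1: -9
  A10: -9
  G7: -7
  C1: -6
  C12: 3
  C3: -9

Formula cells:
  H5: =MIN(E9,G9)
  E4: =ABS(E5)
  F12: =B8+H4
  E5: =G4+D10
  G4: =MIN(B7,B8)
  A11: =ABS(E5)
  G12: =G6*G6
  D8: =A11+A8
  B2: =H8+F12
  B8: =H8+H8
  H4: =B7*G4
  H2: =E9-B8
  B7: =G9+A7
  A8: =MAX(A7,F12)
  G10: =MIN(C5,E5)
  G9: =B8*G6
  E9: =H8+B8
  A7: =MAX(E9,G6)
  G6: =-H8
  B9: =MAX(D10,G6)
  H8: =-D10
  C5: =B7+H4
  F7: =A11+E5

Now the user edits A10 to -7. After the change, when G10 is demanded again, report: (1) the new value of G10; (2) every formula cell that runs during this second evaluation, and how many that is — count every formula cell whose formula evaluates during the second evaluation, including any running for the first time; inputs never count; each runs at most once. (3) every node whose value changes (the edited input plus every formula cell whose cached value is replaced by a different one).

Demanding G10 again yields -12.
0 formula cells run: none.
The nodes whose values change: A10.
Note the shortcut — nothing in the graph depends on A10 at all, so no recomputation happens.

First demand of the output computes:
  H8 = -(3) = -3
  B8 = -3 + -3 = -6
  E9 = -3 + -6 = -9
  G6 = -(-3) = 3
  A7 = MAX(-9, 3) = 3
  G9 = -6 * 3 = -18
  B7 = -18 + 3 = -15
  G4 = MIN(-15, -6) = -15
  E5 = -15 + 3 = -12
  H4 = -15 * -15 = 225
  C5 = -15 + 225 = 210
  G10 = MIN(210, -12) = -12

After the edit, cleaning proceeds:
  no node depends on A10 at all; the second demand re-runs nothing.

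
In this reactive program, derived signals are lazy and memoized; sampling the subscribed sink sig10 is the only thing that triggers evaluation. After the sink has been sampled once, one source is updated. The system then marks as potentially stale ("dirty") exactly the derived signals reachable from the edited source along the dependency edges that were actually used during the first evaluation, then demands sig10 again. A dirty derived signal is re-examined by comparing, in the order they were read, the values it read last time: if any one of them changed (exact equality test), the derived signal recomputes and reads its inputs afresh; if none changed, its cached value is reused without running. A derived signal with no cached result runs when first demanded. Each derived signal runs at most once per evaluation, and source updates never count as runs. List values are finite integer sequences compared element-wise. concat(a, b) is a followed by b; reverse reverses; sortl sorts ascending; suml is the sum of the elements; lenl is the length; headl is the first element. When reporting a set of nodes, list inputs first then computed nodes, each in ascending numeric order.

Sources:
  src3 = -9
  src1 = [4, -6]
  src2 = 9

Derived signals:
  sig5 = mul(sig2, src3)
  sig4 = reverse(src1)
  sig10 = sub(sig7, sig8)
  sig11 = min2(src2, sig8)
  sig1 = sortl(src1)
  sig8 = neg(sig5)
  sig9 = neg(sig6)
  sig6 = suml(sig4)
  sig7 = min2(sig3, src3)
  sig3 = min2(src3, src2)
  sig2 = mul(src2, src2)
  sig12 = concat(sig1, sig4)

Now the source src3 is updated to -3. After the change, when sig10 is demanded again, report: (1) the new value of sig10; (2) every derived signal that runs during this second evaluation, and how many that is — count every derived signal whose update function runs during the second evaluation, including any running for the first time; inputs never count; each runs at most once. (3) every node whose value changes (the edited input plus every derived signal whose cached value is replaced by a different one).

Demanding sig10 again yields -246.
5 derived signals run: sig3, sig5, sig7, sig8, sig10.
The nodes whose values change: src3, sig3, sig5, sig7, sig8, sig10.

First demand of the output computes:
  sig2 = mul(9, 9) = 81
  sig3 = min2(-9, 9) = -9
  sig5 = mul(81, -9) = -729
  sig7 = min2(-9, -9) = -9
  sig8 = neg(-729) = 729
  sig10 = sub(-9, 729) = -738

After the edit, cleaning proceeds:
  sig3: a read changed (src3 -9->-3) — executes, giving -3.
  sig5: a read changed (src3 -9->-3) — executes, giving -243.
  sig7: a read changed (sig3 -9->-3; src3 -9->-3) — executes, giving -3.
  sig8: a read changed (sig5 -729->-243) — executes, giving 243.
  sig10: a read changed (sig7 -9->-3; sig8 729->243) — executes, giving -246.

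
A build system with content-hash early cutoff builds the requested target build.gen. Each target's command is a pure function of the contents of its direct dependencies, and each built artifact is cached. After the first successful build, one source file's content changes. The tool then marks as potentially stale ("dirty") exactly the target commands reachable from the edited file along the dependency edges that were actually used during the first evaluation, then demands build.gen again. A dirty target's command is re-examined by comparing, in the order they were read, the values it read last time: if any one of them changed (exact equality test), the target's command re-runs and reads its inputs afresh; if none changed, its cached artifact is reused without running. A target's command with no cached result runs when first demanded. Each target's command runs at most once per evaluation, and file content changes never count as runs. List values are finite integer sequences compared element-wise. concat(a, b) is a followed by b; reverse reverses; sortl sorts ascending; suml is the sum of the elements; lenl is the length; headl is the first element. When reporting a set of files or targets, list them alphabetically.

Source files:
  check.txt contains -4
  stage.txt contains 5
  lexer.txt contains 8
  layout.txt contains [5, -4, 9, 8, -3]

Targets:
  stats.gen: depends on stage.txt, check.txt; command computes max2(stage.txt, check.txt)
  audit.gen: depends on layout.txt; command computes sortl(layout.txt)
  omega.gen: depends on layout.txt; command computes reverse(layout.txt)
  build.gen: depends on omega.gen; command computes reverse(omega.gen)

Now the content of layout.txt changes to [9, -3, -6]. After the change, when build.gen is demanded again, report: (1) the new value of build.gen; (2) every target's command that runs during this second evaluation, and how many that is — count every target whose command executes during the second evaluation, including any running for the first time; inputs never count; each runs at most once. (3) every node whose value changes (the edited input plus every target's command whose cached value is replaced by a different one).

First evaluation (everything demanded from the output):
  omega.gen = reverse([5, -4, 9, 8, -3]) = [-3, 8, 9, -4, 5]
  build.gen = reverse([-3, 8, 9, -4, 5]) = [5, -4, 9, 8, -3]

Propagation after the edit:
  omega.gen: runs — layout.txt [5, -4, 9, 8, -3]->[9, -3, -6]; result [-6, -3, 9].
  build.gen: runs — omega.gen [-3, 8, 9, -4, 5]->[-6, -3, 9]; result [9, -3, -6].

New value of build.gen: [9, -3, -6].
Target commands that run: build.gen, omega.gen — 2 in total.
Values that change: build.gen, layout.txt, omega.gen.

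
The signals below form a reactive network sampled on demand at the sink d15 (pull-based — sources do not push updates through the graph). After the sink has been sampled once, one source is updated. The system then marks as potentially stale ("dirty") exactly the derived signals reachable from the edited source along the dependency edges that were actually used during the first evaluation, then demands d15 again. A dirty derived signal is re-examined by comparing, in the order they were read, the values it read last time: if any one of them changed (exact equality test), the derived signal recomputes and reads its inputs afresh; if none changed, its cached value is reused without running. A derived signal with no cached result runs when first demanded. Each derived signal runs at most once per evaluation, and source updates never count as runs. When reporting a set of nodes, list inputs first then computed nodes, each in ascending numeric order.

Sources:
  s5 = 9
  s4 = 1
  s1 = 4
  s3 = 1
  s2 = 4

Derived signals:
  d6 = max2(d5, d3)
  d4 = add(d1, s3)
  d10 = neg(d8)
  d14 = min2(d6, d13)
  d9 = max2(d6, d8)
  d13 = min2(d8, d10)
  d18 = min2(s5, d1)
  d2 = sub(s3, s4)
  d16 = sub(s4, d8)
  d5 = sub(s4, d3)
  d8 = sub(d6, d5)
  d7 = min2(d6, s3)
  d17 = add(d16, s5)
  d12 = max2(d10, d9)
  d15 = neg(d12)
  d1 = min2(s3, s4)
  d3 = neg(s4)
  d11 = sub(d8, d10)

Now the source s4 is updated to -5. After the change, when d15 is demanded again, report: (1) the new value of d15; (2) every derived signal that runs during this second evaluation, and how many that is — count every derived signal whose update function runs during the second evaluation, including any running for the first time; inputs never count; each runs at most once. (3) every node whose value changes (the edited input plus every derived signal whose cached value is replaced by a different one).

Initial pass — values computed on the first demand:
  d3 = neg(1) = -1
  d5 = sub(1, -1) = 2
  d6 = max2(2, -1) = 2
  d8 = sub(2, 2) = 0
  d9 = max2(2, 0) = 2
  d10 = neg(0) = 0
  d12 = max2(0, 2) = 2
  d15 = neg(2) = -2

Second demand — change propagation:
  d3: re-runs because s4 1->-5; new result 5.
  d5: re-runs because s4 1->-5; d3 -1->5; new result -10.
  d6: re-runs because d5 2->-10; d3 -1->5; new result 5.
  d8: re-runs because d6 2->5; d5 2->-10; new result 15.
  d9: re-runs because d6 2->5; d8 0->15; new result 15.
  d10: re-runs because d8 0->15; new result -15.
  d12: re-runs because d10 0->-15; d9 2->15; new result 15.
  d15: re-runs because d12 2->15; new result -15.

d15 now evaluates to -15.
Run set: d3, d5, d6, d8, d9, d10, d12, d15 (8 run).
Changed values: s4, d3, d5, d6, d8, d9, d10, d12, d15.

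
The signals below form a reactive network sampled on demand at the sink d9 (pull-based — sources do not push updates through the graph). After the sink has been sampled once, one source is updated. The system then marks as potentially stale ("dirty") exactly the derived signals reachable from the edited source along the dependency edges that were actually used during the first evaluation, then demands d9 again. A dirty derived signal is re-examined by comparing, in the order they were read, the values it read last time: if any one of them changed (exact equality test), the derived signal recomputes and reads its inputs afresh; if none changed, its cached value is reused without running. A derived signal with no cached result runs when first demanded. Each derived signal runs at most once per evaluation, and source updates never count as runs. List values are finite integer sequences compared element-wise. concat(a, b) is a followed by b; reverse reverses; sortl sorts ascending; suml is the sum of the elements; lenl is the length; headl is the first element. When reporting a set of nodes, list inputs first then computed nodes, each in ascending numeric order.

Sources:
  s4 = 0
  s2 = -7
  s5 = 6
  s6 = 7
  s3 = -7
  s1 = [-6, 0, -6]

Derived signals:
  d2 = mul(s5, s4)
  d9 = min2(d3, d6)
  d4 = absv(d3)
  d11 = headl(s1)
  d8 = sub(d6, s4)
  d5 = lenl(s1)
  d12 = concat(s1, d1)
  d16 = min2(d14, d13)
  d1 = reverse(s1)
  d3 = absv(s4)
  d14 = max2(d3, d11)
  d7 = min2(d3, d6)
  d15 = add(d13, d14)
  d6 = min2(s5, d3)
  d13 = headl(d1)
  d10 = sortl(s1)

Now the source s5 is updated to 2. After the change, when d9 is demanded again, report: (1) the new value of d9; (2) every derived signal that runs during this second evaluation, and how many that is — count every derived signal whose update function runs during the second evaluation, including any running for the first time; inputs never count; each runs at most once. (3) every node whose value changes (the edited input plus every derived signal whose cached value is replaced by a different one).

Initial pass — values computed on the first demand:
  d3 = absv(0) = 0
  d6 = min2(6, 0) = 0
  d9 = min2(0, 0) = 0

Second demand — change propagation:
  d6: re-runs because s5 6->2; new result 0 (unchanged).
  d9: re-examined; everything it read last time is the same (d3 unchanged, d6 unchanged) — cache 0 kept, no run.

The important point: d6 recomputes to an identical value, and the output ends up unchanged.

d9 now evaluates to 0.
Run set: d6 (1 run).
Changed values: s5.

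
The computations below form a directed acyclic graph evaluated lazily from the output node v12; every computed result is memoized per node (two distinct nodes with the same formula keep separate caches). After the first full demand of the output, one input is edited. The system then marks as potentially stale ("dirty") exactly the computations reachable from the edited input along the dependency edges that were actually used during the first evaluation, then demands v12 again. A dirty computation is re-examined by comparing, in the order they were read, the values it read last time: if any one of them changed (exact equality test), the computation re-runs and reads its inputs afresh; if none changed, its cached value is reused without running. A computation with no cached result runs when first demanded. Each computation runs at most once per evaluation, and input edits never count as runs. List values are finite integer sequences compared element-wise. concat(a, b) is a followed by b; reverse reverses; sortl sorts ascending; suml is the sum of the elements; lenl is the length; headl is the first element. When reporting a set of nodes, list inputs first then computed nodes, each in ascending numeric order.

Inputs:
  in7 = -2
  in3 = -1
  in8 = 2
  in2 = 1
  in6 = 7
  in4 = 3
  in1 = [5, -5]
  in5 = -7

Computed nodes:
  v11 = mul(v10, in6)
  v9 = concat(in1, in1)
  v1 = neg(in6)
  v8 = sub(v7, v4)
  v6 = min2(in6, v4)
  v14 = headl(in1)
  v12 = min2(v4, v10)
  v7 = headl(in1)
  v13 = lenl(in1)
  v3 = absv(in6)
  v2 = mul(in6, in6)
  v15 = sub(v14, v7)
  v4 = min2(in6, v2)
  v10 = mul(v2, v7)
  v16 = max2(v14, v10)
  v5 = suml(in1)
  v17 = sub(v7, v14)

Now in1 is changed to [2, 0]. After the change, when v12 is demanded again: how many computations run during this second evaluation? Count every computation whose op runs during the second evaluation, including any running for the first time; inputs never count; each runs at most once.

3 computations run: v7, v10, v12.

First demand of the output computes:
  v2 = mul(7, 7) = 49
  v4 = min2(7, 49) = 7
  v7 = headl([5, -5]) = 5
  v10 = mul(49, 5) = 245
  v12 = min2(7, 245) = 7

After the edit, cleaning proceeds:
  v7: a read changed (in1 [5, -5]->[2, 0]) — executes, giving 2.
  v10: a read changed (v7 5->2) — executes, giving 98.
  v12: a read changed (v10 245->98) — executes, giving 7 — identical to its old value.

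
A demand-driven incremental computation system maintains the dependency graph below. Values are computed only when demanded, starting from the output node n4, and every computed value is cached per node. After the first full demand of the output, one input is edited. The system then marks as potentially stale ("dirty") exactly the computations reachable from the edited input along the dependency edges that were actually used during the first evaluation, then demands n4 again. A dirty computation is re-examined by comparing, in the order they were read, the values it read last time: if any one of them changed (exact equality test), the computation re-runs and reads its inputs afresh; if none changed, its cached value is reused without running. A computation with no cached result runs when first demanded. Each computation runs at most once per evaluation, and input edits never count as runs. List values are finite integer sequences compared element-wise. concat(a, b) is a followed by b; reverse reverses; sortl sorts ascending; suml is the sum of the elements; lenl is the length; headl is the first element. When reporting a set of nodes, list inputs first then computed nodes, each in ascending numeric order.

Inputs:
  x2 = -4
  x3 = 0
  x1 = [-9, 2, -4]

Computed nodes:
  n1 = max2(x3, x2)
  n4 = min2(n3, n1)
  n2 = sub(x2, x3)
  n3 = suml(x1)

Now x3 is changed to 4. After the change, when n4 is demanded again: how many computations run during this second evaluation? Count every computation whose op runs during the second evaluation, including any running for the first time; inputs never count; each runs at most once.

Computations that run: n1, n4 — 2 in total.

First evaluation (everything demanded from the output):
  n1 = max2(0, -4) = 0
  n3 = suml([-9, 2, -4]) = -11
  n4 = min2(-11, 0) = -11

Propagation after the edit:
  n1: runs — x3 0->4; result 4.
  n4: runs — n1 0->4; result -11 (same value as before).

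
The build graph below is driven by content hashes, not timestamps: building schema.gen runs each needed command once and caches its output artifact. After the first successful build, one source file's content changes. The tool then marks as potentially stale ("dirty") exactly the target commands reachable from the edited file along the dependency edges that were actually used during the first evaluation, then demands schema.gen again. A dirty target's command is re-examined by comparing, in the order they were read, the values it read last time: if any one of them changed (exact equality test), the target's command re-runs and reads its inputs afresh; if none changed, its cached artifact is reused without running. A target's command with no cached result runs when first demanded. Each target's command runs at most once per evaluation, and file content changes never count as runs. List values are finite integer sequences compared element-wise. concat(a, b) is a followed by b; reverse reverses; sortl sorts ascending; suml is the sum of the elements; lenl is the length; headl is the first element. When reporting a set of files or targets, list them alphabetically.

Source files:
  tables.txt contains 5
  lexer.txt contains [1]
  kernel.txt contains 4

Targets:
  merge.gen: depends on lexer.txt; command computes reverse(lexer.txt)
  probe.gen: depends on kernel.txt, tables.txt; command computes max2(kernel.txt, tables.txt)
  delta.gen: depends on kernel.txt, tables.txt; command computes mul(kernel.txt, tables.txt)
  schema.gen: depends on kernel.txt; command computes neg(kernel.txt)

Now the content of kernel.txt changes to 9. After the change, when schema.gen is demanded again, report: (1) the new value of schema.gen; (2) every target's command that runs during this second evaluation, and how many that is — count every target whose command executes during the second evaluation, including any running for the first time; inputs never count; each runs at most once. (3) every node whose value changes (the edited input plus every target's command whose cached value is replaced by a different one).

schema.gen now evaluates to -9.
Run set: schema.gen (1 run).
Changed values: kernel.txt, schema.gen.

Initial pass — values computed on the first demand:
  schema.gen = neg(4) = -4

Second demand — change propagation:
  schema.gen: re-runs because kernel.txt 4->9; new result -9.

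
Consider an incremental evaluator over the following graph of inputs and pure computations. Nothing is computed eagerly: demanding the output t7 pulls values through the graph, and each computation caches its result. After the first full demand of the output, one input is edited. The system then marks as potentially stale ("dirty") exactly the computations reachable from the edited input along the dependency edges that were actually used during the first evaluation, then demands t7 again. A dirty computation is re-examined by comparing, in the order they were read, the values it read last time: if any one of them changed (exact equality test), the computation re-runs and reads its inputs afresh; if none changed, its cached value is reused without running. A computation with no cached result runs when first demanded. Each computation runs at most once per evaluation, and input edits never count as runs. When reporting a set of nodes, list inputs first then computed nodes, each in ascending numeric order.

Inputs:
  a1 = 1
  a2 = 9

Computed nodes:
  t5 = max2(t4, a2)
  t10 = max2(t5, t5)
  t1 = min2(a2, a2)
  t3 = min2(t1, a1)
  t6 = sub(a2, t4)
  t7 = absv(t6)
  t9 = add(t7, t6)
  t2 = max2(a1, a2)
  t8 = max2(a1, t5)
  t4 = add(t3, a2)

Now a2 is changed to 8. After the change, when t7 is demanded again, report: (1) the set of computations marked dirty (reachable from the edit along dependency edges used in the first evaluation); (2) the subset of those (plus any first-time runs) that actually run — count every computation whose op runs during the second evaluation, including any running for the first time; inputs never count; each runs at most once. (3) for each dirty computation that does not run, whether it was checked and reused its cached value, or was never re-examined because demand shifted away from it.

Initial pass — values computed on the first demand:
  t1 = min2(9, 9) = 9
  t3 = min2(9, 1) = 1
  t4 = add(1, 9) = 10
  t6 = sub(9, 10) = -1
  t7 = absv(-1) = 1

Second demand — change propagation:
  t1: re-runs because a2 9->8; a2 9->8; new result 8.
  t3: re-runs because t1 9->8; new result 1 (unchanged).
  t4: re-runs because a2 9->8; new result 9.
  t6: re-runs because a2 9->8; t4 10->9; new result -1 (unchanged).
  t7: re-examined; everything it read last time is the same (t6 unchanged) — cache 1 kept, no run.

The important point: at t7 every value read last time is unchanged, so the dirty flag clears without a run.

Dirty set: t1, t3, t4, t6, t7.
Run set: t1, t3, t4, t6 (4 run).
Re-examined without running (cache reused): t7.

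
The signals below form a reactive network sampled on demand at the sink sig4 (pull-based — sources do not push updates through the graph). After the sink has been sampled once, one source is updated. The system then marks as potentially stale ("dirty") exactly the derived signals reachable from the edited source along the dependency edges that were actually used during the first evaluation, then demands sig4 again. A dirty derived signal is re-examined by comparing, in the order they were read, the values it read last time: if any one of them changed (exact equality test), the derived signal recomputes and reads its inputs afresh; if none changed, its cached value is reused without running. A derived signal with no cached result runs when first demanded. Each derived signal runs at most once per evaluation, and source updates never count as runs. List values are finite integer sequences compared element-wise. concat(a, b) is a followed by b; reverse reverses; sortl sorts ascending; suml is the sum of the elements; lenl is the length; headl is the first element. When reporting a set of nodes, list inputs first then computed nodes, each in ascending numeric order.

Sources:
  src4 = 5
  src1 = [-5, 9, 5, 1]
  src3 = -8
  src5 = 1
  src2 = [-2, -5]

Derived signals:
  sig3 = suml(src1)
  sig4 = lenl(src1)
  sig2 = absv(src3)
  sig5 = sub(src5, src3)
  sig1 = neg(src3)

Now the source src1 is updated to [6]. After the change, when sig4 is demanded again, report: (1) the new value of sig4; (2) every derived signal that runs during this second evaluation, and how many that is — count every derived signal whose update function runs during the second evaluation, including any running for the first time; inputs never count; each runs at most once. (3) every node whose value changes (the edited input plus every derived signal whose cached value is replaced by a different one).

Initial pass — values computed on the first demand:
  sig4 = lenl([-5, 9, 5, 1]) = 4

Second demand — change propagation:
  sig4: re-runs because src1 [-5, 9, 5, 1]->[6]; new result 1.

sig4 now evaluates to 1.
Run set: sig4 (1 run).
Changed values: src1, sig4.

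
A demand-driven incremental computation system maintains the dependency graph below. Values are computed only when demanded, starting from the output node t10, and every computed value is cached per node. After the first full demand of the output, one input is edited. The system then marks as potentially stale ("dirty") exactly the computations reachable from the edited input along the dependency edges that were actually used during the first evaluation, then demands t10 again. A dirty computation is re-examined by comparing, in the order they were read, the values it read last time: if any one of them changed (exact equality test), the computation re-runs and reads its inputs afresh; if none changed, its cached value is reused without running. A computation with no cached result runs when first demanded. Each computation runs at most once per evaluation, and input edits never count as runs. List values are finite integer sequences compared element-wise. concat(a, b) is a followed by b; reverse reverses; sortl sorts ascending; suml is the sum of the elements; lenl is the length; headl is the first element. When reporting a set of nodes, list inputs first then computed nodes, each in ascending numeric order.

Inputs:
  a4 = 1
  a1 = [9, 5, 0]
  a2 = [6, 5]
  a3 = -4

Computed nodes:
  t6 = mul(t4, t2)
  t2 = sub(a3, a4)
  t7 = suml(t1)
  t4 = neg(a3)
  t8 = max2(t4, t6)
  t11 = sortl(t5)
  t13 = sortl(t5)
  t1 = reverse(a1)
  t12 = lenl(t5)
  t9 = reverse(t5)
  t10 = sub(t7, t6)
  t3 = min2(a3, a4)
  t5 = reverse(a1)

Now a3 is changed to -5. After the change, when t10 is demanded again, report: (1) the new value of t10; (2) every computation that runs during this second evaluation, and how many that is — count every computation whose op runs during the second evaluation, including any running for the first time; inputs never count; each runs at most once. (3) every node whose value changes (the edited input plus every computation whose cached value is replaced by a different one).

New value of t10: 44.
Computations that run: t2, t4, t6, t10 — 4 in total.
Values that change: a3, t2, t4, t6, t10.

First evaluation (everything demanded from the output):
  t1 = reverse([9, 5, 0]) = [0, 5, 9]
  t2 = sub(-4, 1) = -5
  t4 = neg(-4) = 4
  t6 = mul(4, -5) = -20
  t7 = suml([0, 5, 9]) = 14
  t10 = sub(14, -20) = 34

Propagation after the edit:
  t2: runs — a3 -4->-5; result -6.
  t4: runs — a3 -4->-5; result 5.
  t6: runs — t4 4->5; t2 -5->-6; result -30.
  t10: runs — t6 -20->-30; result 44.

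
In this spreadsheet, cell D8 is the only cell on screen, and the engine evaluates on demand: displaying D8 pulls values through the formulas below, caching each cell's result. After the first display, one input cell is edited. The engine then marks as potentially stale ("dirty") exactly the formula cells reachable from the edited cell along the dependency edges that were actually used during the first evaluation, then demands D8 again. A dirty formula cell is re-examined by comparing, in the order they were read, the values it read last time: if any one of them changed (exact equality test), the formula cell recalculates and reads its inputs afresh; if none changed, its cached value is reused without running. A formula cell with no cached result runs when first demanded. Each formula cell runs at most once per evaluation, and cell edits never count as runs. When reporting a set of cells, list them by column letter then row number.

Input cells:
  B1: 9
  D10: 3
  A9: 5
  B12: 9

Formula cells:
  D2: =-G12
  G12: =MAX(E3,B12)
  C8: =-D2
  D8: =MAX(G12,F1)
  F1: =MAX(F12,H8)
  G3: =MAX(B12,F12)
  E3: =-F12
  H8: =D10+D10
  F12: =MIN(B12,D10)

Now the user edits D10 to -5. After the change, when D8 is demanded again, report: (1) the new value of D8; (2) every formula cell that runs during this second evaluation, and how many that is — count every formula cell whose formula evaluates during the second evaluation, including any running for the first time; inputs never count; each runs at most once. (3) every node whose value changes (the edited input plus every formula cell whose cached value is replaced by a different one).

Initial pass — values computed on the first demand:
  F12 = MIN(9, 3) = 3
  E3 = -(3) = -3
  G12 = MAX(-3, 9) = 9
  H8 = 3 + 3 = 6
  F1 = MAX(3, 6) = 6
  D8 = MAX(9, 6) = 9

Second demand — change propagation:
  F12: re-runs because D10 3->-5; new result -5.
  E3: re-runs because F12 3->-5; new result 5.
  G12: re-runs because E3 -3->5; new result 9 (unchanged).
  H8: re-runs because D10 3->-5; D10 3->-5; new result -10.
  F1: re-runs because F12 3->-5; H8 6->-10; new result -5.
  D8: re-runs because F1 6->-5; new result 9 (unchanged).

D8 now evaluates to 9.
Run set: D8, E3, F1, F12, G12, H8 (6 run).
Changed values: D10, E3, F1, F12, H8.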